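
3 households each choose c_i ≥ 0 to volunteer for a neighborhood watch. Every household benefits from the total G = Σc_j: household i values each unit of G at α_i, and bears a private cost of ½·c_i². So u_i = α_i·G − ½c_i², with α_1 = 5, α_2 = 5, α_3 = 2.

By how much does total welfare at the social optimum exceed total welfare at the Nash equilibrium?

99

Household i's FOC: ∂u_i/∂c_i = α_i − c_i = 0, so c_i* = α_i.
NE contributions = (5, 5, 2); G = 12.
W^NE = (Σα)·G − ½Σα_i² = 12² − ½·54 = 117.
Planner sets c_i = Σα_j = 12 for every i, so G^SO = 3·12 = 36.
W^SO = (Σα)·G^SO − ½·3·(Σα)² = (3/2)·12² = 216.
Deadweight loss = W^SO − W^NE = 99.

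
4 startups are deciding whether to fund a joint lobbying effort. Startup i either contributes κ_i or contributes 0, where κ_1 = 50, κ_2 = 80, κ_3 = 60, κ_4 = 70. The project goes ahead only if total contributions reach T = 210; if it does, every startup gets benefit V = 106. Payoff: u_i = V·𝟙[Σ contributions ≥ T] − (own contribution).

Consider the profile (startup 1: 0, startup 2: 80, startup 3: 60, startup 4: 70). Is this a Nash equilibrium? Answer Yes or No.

Yes

Total = 210 ≥ 210: provided.
Startup 1 (pledges 0, payoff 106): pledging 50 → total 260, payoff 56. No gain.
Startup 2 (pledges 80, payoff 26): dropping to 0 → total 130, payoff 0. No gain.
Startup 3 (pledges 60, payoff 46): dropping to 0 → total 150, payoff 0. No gain.
Startup 4 (pledges 70, payoff 36): dropping to 0 → total 140, payoff 0. No gain.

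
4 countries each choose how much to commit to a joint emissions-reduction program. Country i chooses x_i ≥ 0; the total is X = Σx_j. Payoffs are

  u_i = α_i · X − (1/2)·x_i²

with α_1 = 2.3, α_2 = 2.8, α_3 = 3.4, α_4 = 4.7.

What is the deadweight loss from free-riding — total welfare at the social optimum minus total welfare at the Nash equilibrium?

197.63

Country i's FOC: ∂u_i/∂x_i = α_i − x_i = 0, so x_i* = α_i.
NE contributions = (2.3, 2.8, 3.4, 4.7); X = 13.2.
W^NE = (Σα)·X − ½Σα_i² = 13.2² − ½·46.78 = 150.85.
Planner sets x_i = Σα_j = 13.2 for every i, so X^SO = 4·13.2 = 52.8.
W^SO = (Σα)·X^SO − ½·4·(Σα)² = (4/2)·13.2² = 348.48.
Deadweight loss = W^SO − W^NE = 197.63.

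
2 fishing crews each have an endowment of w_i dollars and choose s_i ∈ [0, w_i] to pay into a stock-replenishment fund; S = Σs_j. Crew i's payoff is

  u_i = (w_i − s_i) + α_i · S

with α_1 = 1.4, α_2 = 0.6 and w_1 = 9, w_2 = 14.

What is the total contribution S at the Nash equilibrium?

∂u_i/∂s_i = α_i − 1, so crew i contributes w_i if α_i > 1, else 0.
α_i > 1 for i ∈ {1}; NE contributions (9, 0), S = 9.

9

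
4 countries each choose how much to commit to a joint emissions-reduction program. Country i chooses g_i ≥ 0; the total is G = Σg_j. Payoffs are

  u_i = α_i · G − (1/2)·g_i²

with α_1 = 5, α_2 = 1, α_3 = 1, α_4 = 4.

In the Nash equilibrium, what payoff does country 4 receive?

36

Country i's FOC: ∂u_i/∂g_i = α_i − g_i = 0, so g_i* = α_i.
NE contributions = (5, 1, 1, 4); G = 11.
u_4 = α_4·G − ½·(g_4)² = 4·11 − ½·4² = 36.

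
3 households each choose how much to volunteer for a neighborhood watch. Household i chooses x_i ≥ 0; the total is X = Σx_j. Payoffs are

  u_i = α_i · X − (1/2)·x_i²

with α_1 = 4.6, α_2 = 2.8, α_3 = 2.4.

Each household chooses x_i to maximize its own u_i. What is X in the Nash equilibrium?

Household i's FOC: ∂u_i/∂x_i = α_i − x_i = 0, so x_i* = α_i.
NE contributions = (4.6, 2.8, 2.4); X = 9.8.

9.8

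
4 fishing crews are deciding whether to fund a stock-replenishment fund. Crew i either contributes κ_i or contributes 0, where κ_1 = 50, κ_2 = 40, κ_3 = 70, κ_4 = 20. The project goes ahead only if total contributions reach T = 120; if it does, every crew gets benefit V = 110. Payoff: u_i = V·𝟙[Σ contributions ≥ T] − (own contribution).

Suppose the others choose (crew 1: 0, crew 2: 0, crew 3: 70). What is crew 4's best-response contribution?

0

Others' total = 70. Even contributing 20 gives 90 < 120: no benefit either way.
Best response: 0.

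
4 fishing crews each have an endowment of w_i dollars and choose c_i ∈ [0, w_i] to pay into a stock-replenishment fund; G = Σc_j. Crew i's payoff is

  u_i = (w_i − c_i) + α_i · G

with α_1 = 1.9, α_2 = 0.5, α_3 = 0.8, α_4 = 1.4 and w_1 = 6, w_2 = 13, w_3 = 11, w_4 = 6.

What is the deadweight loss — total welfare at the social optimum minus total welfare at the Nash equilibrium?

86.4

∂u_i/∂c_i = α_i − 1, so crew i contributes w_i if α_i > 1, else 0.
α_i > 1 for i ∈ {1, 4}; NE contributions (6, 0, 0, 6), G = 12.
W^NE = Σw_i − G^NE + (Σα_i)·G^NE = 36 + 3.6·12 = 79.2.
Planner: ∂(Σu_j)/∂c_i = Σα_j − 1 = 3.6 > 0, so everyone contributes w_i; G^SO = 36, W^SO = 36 + 3.6·36 = 165.6.
Deadweight loss = 86.4.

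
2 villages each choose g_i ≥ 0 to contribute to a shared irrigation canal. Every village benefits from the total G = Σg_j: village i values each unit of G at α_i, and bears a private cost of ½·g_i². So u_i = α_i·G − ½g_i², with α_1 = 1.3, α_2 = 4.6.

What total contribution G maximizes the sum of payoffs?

11.8

Planner FOC: ∂(Σu_j)/∂g_i = (Σα_j) − g_i = 0, so g_i^SO = Σα_j = 5.9 for every i; G^SO = 11.8.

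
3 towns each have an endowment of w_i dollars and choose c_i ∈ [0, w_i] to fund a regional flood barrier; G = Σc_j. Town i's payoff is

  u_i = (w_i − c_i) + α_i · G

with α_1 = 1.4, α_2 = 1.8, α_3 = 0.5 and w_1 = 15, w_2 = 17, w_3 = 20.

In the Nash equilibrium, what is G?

∂u_i/∂c_i = α_i − 1, so town i contributes w_i if α_i > 1, else 0.
α_i > 1 for i ∈ {1, 2}; NE contributions (15, 17, 0), G = 32.

32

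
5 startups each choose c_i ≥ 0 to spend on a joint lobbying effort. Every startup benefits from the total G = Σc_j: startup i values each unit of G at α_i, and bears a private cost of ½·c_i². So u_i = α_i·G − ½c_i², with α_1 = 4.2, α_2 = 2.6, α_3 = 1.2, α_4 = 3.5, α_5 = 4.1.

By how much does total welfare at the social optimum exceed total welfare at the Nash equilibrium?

392.49

Startup i's FOC: ∂u_i/∂c_i = α_i − c_i = 0, so c_i* = α_i.
NE contributions = (4.2, 2.6, 1.2, 3.5, 4.1); G = 15.6.
W^NE = (Σα)·G − ½Σα_i² = 15.6² − ½·54.9 = 215.91.
Planner sets c_i = Σα_j = 15.6 for every i, so G^SO = 5·15.6 = 78.
W^SO = (Σα)·G^SO − ½·5·(Σα)² = (5/2)·15.6² = 608.4.
Deadweight loss = W^SO − W^NE = 392.49.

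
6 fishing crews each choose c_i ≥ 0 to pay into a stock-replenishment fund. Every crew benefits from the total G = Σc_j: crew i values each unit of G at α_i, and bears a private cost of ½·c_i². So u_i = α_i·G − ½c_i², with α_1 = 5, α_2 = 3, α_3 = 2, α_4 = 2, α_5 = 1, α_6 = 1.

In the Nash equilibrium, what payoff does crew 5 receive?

13.5

Crew i's FOC: ∂u_i/∂c_i = α_i − c_i = 0, so c_i* = α_i.
NE contributions = (5, 3, 2, 2, 1, 1); G = 14.
u_5 = α_5·G − ½·(c_5)² = 1·14 − ½·1² = 13.5.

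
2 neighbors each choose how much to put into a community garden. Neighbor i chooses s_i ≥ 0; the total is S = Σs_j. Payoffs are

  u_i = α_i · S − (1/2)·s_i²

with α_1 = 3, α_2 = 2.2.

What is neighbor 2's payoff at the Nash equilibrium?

Neighbor i's FOC: ∂u_i/∂s_i = α_i − s_i = 0, so s_i* = α_i.
NE contributions = (3, 2.2); S = 5.2.
u_2 = α_2·S − ½·(s_2)² = 2.2·5.2 − ½·2.2² = 9.02.

9.02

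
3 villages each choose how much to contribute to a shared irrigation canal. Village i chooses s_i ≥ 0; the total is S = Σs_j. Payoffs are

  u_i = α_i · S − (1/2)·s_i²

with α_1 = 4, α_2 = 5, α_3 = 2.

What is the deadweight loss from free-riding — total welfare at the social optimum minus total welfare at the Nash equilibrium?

83

Village i's FOC: ∂u_i/∂s_i = α_i − s_i = 0, so s_i* = α_i.
NE contributions = (4, 5, 2); S = 11.
W^NE = (Σα)·S − ½Σα_i² = 11² − ½·45 = 98.5.
Planner sets s_i = Σα_j = 11 for every i, so S^SO = 3·11 = 33.
W^SO = (Σα)·S^SO − ½·3·(Σα)² = (3/2)·11² = 181.5.
Deadweight loss = W^SO − W^NE = 83.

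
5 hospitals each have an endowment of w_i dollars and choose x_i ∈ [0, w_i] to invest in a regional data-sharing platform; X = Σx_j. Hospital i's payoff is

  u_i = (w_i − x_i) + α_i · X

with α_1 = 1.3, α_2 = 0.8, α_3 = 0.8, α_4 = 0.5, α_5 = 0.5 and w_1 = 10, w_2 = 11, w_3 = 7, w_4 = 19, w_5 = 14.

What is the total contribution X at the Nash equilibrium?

∂u_i/∂x_i = α_i − 1, so hospital i contributes w_i if α_i > 1, else 0.
α_i > 1 for i ∈ {1}; NE contributions (10, 0, 0, 0, 0), X = 10.

10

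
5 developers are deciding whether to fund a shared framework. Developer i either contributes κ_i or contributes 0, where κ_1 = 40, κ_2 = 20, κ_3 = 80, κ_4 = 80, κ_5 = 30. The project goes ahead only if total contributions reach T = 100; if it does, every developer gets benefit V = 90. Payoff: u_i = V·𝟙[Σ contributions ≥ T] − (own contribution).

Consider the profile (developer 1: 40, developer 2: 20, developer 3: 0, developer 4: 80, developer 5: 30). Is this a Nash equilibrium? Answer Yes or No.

Total = 170 ≥ 100: provided.
Developer 1 (pledges 40, payoff 50): dropping to 0 → total 130, payoff 90. Profitable deviation.

No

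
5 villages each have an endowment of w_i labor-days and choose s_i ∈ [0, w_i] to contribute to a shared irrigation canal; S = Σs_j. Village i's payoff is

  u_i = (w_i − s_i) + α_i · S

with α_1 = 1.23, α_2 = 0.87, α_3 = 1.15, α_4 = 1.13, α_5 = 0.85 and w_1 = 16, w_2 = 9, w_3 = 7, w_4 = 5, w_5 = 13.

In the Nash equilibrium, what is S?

∂u_i/∂s_i = α_i − 1, so village i contributes w_i if α_i > 1, else 0.
α_i > 1 for i ∈ {1, 3, 4}; NE contributions (16, 0, 7, 5, 0), S = 28.

28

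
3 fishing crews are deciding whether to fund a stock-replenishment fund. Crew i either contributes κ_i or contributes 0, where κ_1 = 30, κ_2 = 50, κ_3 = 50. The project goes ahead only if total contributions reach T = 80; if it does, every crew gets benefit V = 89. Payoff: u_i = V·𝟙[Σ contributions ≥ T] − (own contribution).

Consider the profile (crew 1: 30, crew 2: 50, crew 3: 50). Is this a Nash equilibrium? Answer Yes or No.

No

Total = 130 ≥ 80: provided.
Crew 1 (pledges 30, payoff 59): dropping to 0 → total 100, payoff 89. Profitable deviation.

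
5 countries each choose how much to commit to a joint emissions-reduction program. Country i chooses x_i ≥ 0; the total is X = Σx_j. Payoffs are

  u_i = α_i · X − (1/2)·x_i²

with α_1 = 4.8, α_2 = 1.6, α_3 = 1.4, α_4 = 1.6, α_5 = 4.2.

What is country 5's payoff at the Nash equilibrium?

Country i's FOC: ∂u_i/∂x_i = α_i − x_i = 0, so x_i* = α_i.
NE contributions = (4.8, 1.6, 1.4, 1.6, 4.2); X = 13.6.
u_5 = α_5·X − ½·(x_5)² = 4.2·13.6 − ½·4.2² = 48.3.

48.3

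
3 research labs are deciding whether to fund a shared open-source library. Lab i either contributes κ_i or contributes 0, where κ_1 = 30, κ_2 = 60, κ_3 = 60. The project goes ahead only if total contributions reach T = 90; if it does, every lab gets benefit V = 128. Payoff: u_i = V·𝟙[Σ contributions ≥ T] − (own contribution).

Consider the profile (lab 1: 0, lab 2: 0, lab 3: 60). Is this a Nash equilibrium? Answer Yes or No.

No

Total = 60 < 90: not provided.
Lab 1 (pledges 0, payoff 0): pledging 30 → total 90, payoff 98. Profitable deviation.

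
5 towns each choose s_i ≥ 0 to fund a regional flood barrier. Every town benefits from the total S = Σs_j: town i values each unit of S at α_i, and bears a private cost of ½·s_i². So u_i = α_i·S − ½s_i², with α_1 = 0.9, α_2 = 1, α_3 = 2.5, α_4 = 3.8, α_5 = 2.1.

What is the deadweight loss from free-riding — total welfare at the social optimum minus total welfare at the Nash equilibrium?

Town i's FOC: ∂u_i/∂s_i = α_i − s_i = 0, so s_i* = α_i.
NE contributions = (0.9, 1, 2.5, 3.8, 2.1); S = 10.3.
W^NE = (Σα)·S − ½Σα_i² = 10.3² − ½·26.91 = 92.635.
Planner sets s_i = Σα_j = 10.3 for every i, so S^SO = 5·10.3 = 51.5.
W^SO = (Σα)·S^SO − ½·5·(Σα)² = (5/2)·10.3² = 265.225.
Deadweight loss = W^SO − W^NE = 172.59.

172.59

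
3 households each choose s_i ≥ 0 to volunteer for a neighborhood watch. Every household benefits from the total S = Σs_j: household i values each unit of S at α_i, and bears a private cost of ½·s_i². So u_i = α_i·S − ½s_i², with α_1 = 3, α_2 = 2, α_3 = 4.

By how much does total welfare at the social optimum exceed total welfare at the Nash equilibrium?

55

Household i's FOC: ∂u_i/∂s_i = α_i − s_i = 0, so s_i* = α_i.
NE contributions = (3, 2, 4); S = 9.
W^NE = (Σα)·S − ½Σα_i² = 9² − ½·29 = 66.5.
Planner sets s_i = Σα_j = 9 for every i, so S^SO = 3·9 = 27.
W^SO = (Σα)·S^SO − ½·3·(Σα)² = (3/2)·9² = 121.5.
Deadweight loss = W^SO − W^NE = 55.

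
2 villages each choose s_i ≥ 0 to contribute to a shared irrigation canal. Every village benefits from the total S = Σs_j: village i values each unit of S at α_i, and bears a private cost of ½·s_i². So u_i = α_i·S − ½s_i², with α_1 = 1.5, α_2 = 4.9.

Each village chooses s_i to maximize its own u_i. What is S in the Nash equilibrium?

6.4

Village i's FOC: ∂u_i/∂s_i = α_i − s_i = 0, so s_i* = α_i.
NE contributions = (1.5, 4.9); S = 6.4.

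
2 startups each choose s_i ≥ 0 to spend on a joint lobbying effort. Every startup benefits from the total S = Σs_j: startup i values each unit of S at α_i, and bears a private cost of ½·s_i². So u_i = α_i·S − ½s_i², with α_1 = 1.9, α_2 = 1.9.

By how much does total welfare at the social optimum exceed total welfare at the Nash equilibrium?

3.61

Startup i's FOC: ∂u_i/∂s_i = α_i − s_i = 0, so s_i* = α_i.
NE contributions = (1.9, 1.9); S = 3.8.
W^NE = (Σα)·S − ½Σα_i² = 3.8² − ½·7.22 = 10.83.
Planner sets s_i = Σα_j = 3.8 for every i, so S^SO = 2·3.8 = 7.6.
W^SO = (Σα)·S^SO − ½·2·(Σα)² = (2/2)·3.8² = 14.44.
Deadweight loss = W^SO − W^NE = 3.61.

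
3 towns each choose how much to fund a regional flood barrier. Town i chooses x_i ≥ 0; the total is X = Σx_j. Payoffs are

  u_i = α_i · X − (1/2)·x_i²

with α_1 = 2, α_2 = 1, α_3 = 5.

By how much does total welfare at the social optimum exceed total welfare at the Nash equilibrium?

Town i's FOC: ∂u_i/∂x_i = α_i − x_i = 0, so x_i* = α_i.
NE contributions = (2, 1, 5); X = 8.
W^NE = (Σα)·X − ½Σα_i² = 8² − ½·30 = 49.
Planner sets x_i = Σα_j = 8 for every i, so X^SO = 3·8 = 24.
W^SO = (Σα)·X^SO − ½·3·(Σα)² = (3/2)·8² = 96.
Deadweight loss = W^SO − W^NE = 47.

47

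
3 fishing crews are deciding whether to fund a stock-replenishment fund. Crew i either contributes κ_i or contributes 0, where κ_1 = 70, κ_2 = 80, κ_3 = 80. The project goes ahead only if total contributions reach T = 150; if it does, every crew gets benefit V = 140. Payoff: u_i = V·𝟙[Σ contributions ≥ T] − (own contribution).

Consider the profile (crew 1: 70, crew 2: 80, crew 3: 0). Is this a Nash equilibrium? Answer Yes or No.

Yes

Total = 150 ≥ 150: provided.
Crew 1 (pledges 70, payoff 70): dropping to 0 → total 80, payoff 0. No gain.
Crew 2 (pledges 80, payoff 60): dropping to 0 → total 70, payoff 0. No gain.
Crew 3 (pledges 0, payoff 140): pledging 80 → total 230, payoff 60. No gain.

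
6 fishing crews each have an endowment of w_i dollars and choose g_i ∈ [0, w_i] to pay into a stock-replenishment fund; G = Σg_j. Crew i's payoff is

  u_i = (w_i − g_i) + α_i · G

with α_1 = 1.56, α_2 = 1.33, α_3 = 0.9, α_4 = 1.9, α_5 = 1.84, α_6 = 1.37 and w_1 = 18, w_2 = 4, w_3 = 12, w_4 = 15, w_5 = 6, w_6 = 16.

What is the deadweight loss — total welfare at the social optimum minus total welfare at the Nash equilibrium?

94.8

∂u_i/∂g_i = α_i − 1, so crew i contributes w_i if α_i > 1, else 0.
α_i > 1 for i ∈ {1, 2, 4, 5, 6}; NE contributions (18, 4, 0, 15, 6, 16), G = 59.
W^NE = Σw_i − G^NE + (Σα_i)·G^NE = 71 + 7.9·59 = 537.1.
Planner: ∂(Σu_j)/∂g_i = Σα_j − 1 = 7.9 > 0, so everyone contributes w_i; G^SO = 71, W^SO = 71 + 7.9·71 = 631.9.
Deadweight loss = 94.8.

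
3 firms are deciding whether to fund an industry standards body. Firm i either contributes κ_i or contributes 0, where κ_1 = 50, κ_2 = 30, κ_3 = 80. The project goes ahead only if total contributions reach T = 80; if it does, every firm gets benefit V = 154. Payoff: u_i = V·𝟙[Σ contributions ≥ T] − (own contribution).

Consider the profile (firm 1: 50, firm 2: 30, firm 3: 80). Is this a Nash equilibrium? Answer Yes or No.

Total = 160 ≥ 80: provided.
Firm 1 (pledges 50, payoff 104): dropping to 0 → total 110, payoff 154. Profitable deviation.

No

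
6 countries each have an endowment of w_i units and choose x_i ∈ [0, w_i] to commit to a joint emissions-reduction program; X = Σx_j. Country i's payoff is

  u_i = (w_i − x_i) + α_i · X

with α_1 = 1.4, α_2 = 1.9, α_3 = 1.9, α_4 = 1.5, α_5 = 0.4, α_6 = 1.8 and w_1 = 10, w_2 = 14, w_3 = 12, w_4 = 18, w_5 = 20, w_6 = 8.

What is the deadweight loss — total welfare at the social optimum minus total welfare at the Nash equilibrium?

158

∂u_i/∂x_i = α_i − 1, so country i contributes w_i if α_i > 1, else 0.
α_i > 1 for i ∈ {1, 2, 3, 4, 6}; NE contributions (10, 14, 12, 18, 0, 8), X = 62.
W^NE = Σw_i − X^NE + (Σα_i)·X^NE = 82 + 7.9·62 = 571.8.
Planner: ∂(Σu_j)/∂x_i = Σα_j − 1 = 7.9 > 0, so everyone contributes w_i; X^SO = 82, W^SO = 82 + 7.9·82 = 729.8.
Deadweight loss = 158.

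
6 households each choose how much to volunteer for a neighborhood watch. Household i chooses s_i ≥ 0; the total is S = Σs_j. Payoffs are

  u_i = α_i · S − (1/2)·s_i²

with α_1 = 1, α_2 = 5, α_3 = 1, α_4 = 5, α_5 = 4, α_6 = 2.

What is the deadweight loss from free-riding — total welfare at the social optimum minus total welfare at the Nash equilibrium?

684

Household i's FOC: ∂u_i/∂s_i = α_i − s_i = 0, so s_i* = α_i.
NE contributions = (1, 5, 1, 5, 4, 2); S = 18.
W^NE = (Σα)·S − ½Σα_i² = 18² − ½·72 = 288.
Planner sets s_i = Σα_j = 18 for every i, so S^SO = 6·18 = 108.
W^SO = (Σα)·S^SO − ½·6·(Σα)² = (6/2)·18² = 972.
Deadweight loss = W^SO − W^NE = 684.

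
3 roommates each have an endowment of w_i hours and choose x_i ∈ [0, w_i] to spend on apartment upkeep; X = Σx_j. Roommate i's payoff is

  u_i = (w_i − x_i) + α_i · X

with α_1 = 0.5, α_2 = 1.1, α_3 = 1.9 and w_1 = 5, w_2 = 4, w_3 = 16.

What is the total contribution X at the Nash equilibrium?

20

∂u_i/∂x_i = α_i − 1, so roommate i contributes w_i if α_i > 1, else 0.
α_i > 1 for i ∈ {2, 3}; NE contributions (0, 4, 16), X = 20.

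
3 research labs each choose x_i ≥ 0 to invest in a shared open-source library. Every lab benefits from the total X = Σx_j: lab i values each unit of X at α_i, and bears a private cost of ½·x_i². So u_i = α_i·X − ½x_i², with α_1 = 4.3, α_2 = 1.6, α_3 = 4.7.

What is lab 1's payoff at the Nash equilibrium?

Lab i's FOC: ∂u_i/∂x_i = α_i − x_i = 0, so x_i* = α_i.
NE contributions = (4.3, 1.6, 4.7); X = 10.6.
u_1 = α_1·X − ½·(x_1)² = 4.3·10.6 − ½·4.3² = 36.335.

36.335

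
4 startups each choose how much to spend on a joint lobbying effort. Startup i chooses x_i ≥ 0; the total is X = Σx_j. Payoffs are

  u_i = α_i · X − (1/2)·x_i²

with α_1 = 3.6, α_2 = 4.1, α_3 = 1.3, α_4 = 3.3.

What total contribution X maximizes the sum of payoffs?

49.2

Planner FOC: ∂(Σu_j)/∂x_i = (Σα_j) − x_i = 0, so x_i^SO = Σα_j = 12.3 for every i; X^SO = 49.2.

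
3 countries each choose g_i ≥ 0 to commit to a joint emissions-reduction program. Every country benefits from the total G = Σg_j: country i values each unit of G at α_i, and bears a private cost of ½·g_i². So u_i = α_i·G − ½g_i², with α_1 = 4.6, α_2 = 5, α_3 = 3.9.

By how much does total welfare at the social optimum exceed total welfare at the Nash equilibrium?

Country i's FOC: ∂u_i/∂g_i = α_i − g_i = 0, so g_i* = α_i.
NE contributions = (4.6, 5, 3.9); G = 13.5.
W^NE = (Σα)·G − ½Σα_i² = 13.5² − ½·61.37 = 151.565.
Planner sets g_i = Σα_j = 13.5 for every i, so G^SO = 3·13.5 = 40.5.
W^SO = (Σα)·G^SO − ½·3·(Σα)² = (3/2)·13.5² = 273.375.
Deadweight loss = W^SO − W^NE = 121.81.

121.81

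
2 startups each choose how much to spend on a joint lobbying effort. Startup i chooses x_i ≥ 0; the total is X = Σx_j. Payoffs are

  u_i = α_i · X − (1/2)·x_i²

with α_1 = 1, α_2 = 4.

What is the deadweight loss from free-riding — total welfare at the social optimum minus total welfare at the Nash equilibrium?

Startup i's FOC: ∂u_i/∂x_i = α_i − x_i = 0, so x_i* = α_i.
NE contributions = (1, 4); X = 5.
W^NE = (Σα)·X − ½Σα_i² = 5² − ½·17 = 16.5.
Planner sets x_i = Σα_j = 5 for every i, so X^SO = 2·5 = 10.
W^SO = (Σα)·X^SO − ½·2·(Σα)² = (2/2)·5² = 25.
Deadweight loss = W^SO − W^NE = 8.5.

8.5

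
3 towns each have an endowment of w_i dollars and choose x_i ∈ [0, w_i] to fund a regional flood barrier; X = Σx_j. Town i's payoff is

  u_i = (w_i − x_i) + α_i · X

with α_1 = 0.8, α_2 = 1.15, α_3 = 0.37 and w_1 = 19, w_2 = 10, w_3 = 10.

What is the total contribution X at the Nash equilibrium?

10

∂u_i/∂x_i = α_i − 1, so town i contributes w_i if α_i > 1, else 0.
α_i > 1 for i ∈ {2}; NE contributions (0, 10, 0), X = 10.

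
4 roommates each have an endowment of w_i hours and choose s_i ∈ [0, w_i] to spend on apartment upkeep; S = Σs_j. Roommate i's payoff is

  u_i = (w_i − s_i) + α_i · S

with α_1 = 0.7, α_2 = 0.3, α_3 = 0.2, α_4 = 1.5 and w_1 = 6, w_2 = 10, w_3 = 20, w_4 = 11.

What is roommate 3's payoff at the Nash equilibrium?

22.2

∂u_i/∂s_i = α_i − 1, so roommate i contributes w_i if α_i > 1, else 0.
α_i > 1 for i ∈ {4}; NE contributions (0, 0, 0, 11), S = 11.
u_3 = (20 − 0) + 0.2·11 = 22.2.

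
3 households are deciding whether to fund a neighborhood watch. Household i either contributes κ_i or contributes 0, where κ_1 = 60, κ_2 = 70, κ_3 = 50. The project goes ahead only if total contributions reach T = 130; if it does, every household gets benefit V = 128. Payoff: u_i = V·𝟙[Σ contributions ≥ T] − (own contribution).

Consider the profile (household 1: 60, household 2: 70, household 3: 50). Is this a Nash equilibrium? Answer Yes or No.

No

Total = 180 ≥ 130: provided.
Household 1 (pledges 60, payoff 68): dropping to 0 → total 120, payoff 0. No gain.
Household 2 (pledges 70, payoff 58): dropping to 0 → total 110, payoff 0. No gain.
Household 3 (pledges 50, payoff 78): dropping to 0 → total 130, payoff 128. Profitable deviation.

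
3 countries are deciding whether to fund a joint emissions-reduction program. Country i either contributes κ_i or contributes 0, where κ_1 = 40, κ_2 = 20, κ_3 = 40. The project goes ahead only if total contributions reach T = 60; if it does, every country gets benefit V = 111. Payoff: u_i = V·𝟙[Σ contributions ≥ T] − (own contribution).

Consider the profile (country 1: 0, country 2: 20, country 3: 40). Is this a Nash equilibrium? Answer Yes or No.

Yes

Total = 60 ≥ 60: provided.
Country 1 (pledges 0, payoff 111): pledging 40 → total 100, payoff 71. No gain.
Country 2 (pledges 20, payoff 91): dropping to 0 → total 40, payoff 0. No gain.
Country 3 (pledges 40, payoff 71): dropping to 0 → total 20, payoff 0. No gain.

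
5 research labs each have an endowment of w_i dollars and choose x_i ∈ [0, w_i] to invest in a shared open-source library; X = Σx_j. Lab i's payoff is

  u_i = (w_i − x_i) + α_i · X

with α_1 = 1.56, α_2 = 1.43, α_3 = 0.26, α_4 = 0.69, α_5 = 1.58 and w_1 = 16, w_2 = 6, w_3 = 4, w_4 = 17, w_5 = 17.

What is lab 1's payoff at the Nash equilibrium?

60.84

∂u_i/∂x_i = α_i − 1, so lab i contributes w_i if α_i > 1, else 0.
α_i > 1 for i ∈ {1, 2, 5}; NE contributions (16, 6, 0, 0, 17), X = 39.
u_1 = (16 − 16) + 1.56·39 = 60.84.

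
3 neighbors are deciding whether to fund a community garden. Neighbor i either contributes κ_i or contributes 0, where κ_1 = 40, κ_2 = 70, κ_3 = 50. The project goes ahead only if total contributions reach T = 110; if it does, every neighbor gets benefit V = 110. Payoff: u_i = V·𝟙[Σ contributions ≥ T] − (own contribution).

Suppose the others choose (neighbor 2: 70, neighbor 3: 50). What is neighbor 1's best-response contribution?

0

Others' total = 120 ≥ 110; contributing adds cost 40 for no extra benefit.
Best response: 0.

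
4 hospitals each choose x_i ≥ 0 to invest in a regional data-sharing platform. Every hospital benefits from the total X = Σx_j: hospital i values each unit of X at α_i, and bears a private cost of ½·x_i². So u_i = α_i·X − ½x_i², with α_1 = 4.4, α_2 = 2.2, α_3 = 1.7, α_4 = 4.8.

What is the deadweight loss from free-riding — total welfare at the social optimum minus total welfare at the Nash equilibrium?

196.675

Hospital i's FOC: ∂u_i/∂x_i = α_i − x_i = 0, so x_i* = α_i.
NE contributions = (4.4, 2.2, 1.7, 4.8); X = 13.1.
W^NE = (Σα)·X − ½Σα_i² = 13.1² − ½·50.13 = 146.545.
Planner sets x_i = Σα_j = 13.1 for every i, so X^SO = 4·13.1 = 52.4.
W^SO = (Σα)·X^SO − ½·4·(Σα)² = (4/2)·13.1² = 343.22.
Deadweight loss = W^SO − W^NE = 196.675.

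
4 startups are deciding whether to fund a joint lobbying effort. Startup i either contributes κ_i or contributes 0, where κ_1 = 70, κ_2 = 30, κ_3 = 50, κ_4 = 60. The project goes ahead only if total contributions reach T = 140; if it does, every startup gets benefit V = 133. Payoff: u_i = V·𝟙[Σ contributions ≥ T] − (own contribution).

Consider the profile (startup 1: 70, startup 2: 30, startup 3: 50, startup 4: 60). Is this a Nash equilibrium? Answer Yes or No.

Total = 210 ≥ 140: provided.
Startup 1 (pledges 70, payoff 63): dropping to 0 → total 140, payoff 133. Profitable deviation.

No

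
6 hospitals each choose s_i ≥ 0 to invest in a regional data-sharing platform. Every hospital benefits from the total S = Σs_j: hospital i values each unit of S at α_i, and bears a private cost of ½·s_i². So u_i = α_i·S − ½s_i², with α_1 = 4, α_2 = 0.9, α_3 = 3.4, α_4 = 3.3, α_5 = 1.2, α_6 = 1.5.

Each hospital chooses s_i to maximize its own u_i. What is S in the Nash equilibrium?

14.3

Hospital i's FOC: ∂u_i/∂s_i = α_i − s_i = 0, so s_i* = α_i.
NE contributions = (4, 0.9, 3.4, 3.3, 1.2, 1.5); S = 14.3.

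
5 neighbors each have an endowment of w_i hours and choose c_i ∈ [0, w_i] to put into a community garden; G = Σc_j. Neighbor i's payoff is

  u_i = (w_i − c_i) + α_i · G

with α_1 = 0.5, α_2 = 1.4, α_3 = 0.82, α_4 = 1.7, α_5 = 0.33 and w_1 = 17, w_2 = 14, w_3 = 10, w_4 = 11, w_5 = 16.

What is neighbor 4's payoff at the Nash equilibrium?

42.5

∂u_i/∂c_i = α_i − 1, so neighbor i contributes w_i if α_i > 1, else 0.
α_i > 1 for i ∈ {2, 4}; NE contributions (0, 14, 0, 11, 0), G = 25.
u_4 = (11 − 11) + 1.7·25 = 42.5.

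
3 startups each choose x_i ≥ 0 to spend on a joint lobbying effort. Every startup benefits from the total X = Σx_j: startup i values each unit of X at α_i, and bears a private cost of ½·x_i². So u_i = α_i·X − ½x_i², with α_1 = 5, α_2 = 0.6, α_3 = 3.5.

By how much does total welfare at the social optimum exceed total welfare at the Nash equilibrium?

Startup i's FOC: ∂u_i/∂x_i = α_i − x_i = 0, so x_i* = α_i.
NE contributions = (5, 0.6, 3.5); X = 9.1.
W^NE = (Σα)·X − ½Σα_i² = 9.1² − ½·37.61 = 64.005.
Planner sets x_i = Σα_j = 9.1 for every i, so X^SO = 3·9.1 = 27.3.
W^SO = (Σα)·X^SO − ½·3·(Σα)² = (3/2)·9.1² = 124.215.
Deadweight loss = W^SO − W^NE = 60.21.

60.21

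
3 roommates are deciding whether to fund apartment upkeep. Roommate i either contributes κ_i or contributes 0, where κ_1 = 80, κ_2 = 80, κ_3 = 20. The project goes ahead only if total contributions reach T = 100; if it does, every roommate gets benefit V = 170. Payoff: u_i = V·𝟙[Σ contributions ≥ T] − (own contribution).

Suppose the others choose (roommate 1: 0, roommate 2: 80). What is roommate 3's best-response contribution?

Others' total = 80. Contributing 20 brings total to 100 ≥ 100: gain V − κ_3 = 150.
Best response: 20.

20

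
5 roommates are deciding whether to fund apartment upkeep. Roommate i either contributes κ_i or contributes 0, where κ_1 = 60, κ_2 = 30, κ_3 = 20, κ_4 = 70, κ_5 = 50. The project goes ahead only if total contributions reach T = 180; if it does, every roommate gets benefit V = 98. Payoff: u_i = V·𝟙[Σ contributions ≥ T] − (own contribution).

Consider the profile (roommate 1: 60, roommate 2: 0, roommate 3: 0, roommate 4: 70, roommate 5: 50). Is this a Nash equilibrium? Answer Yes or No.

Total = 180 ≥ 180: provided.
Roommate 1 (pledges 60, payoff 38): dropping to 0 → total 120, payoff 0. No gain.
Roommate 2 (pledges 0, payoff 98): pledging 30 → total 210, payoff 68. No gain.
Roommate 3 (pledges 0, payoff 98): pledging 20 → total 200, payoff 78. No gain.
Roommate 4 (pledges 70, payoff 28): dropping to 0 → total 110, payoff 0. No gain.
Roommate 5 (pledges 50, payoff 48): dropping to 0 → total 130, payoff 0. No gain.

Yes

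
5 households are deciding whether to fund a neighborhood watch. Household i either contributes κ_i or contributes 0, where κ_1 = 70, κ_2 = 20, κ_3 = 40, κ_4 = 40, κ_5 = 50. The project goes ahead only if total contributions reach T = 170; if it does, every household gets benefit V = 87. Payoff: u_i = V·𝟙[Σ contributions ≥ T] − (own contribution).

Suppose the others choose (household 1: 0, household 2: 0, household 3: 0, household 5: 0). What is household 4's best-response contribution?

0

Others' total = 0. Even contributing 40 gives 40 < 170: no benefit either way.
Best response: 0.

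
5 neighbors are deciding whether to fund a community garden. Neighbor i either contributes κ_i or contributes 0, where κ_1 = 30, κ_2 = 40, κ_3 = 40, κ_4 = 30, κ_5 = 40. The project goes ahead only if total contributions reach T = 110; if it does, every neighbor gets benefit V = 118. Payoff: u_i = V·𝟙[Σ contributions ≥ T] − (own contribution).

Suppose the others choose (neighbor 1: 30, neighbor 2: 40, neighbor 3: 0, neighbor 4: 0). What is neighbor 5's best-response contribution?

40

Others' total = 70. Contributing 40 brings total to 110 ≥ 110: gain V − κ_5 = 78.
Best response: 40.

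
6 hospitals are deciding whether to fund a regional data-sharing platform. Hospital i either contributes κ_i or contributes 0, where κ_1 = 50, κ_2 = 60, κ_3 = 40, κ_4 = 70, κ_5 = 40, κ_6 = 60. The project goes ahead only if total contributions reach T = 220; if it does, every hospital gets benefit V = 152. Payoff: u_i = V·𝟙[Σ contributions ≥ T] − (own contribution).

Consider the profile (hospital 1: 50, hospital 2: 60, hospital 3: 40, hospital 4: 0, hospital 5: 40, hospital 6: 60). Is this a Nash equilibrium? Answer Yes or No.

Yes

Total = 250 ≥ 220: provided.
Hospital 1 (pledges 50, payoff 102): dropping to 0 → total 200, payoff 0. No gain.
Hospital 2 (pledges 60, payoff 92): dropping to 0 → total 190, payoff 0. No gain.
Hospital 3 (pledges 40, payoff 112): dropping to 0 → total 210, payoff 0. No gain.
Hospital 4 (pledges 0, payoff 152): pledging 70 → total 320, payoff 82. No gain.
Hospital 5 (pledges 40, payoff 112): dropping to 0 → total 210, payoff 0. No gain.
Hospital 6 (pledges 60, payoff 92): dropping to 0 → total 190, payoff 0. No gain.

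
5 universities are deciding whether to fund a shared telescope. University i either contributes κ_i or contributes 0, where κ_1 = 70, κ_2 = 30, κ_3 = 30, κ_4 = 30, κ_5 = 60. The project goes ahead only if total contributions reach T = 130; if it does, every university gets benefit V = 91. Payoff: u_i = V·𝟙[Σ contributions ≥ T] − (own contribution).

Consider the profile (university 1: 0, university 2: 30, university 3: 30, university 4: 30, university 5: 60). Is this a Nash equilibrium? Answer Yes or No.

Yes

Total = 150 ≥ 130: provided.
University 1 (pledges 0, payoff 91): pledging 70 → total 220, payoff 21. No gain.
University 2 (pledges 30, payoff 61): dropping to 0 → total 120, payoff 0. No gain.
University 3 (pledges 30, payoff 61): dropping to 0 → total 120, payoff 0. No gain.
University 4 (pledges 30, payoff 61): dropping to 0 → total 120, payoff 0. No gain.
University 5 (pledges 60, payoff 31): dropping to 0 → total 90, payoff 0. No gain.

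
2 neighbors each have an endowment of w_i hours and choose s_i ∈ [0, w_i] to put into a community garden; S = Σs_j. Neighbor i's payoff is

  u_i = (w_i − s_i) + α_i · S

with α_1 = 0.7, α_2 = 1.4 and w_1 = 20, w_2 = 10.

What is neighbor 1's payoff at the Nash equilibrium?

∂u_i/∂s_i = α_i − 1, so neighbor i contributes w_i if α_i > 1, else 0.
α_i > 1 for i ∈ {2}; NE contributions (0, 10), S = 10.
u_1 = (20 − 0) + 0.7·10 = 27.

27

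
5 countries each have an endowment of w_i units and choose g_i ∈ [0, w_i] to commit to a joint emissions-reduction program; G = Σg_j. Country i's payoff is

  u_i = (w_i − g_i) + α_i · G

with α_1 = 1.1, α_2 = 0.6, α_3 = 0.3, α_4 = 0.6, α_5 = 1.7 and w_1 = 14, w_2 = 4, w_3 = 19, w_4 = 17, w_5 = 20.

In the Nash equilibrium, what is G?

34

∂u_i/∂g_i = α_i − 1, so country i contributes w_i if α_i > 1, else 0.
α_i > 1 for i ∈ {1, 5}; NE contributions (14, 0, 0, 0, 20), G = 34.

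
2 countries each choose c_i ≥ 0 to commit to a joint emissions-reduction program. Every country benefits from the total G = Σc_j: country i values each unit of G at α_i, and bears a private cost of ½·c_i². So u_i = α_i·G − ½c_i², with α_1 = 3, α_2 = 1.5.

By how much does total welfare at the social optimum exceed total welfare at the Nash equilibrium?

Country i's FOC: ∂u_i/∂c_i = α_i − c_i = 0, so c_i* = α_i.
NE contributions = (3, 1.5); G = 4.5.
W^NE = (Σα)·G − ½Σα_i² = 4.5² − ½·11.25 = 14.625.
Planner sets c_i = Σα_j = 4.5 for every i, so G^SO = 2·4.5 = 9.
W^SO = (Σα)·G^SO − ½·2·(Σα)² = (2/2)·4.5² = 20.25.
Deadweight loss = W^SO − W^NE = 5.625.

5.625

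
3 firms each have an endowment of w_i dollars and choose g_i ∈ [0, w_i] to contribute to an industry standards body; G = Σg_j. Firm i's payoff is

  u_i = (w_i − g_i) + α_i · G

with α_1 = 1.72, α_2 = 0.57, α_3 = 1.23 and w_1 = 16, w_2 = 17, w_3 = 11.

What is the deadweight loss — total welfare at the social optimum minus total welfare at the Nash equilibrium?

42.84

∂u_i/∂g_i = α_i − 1, so firm i contributes w_i if α_i > 1, else 0.
α_i > 1 for i ∈ {1, 3}; NE contributions (16, 0, 11), G = 27.
W^NE = Σw_i − G^NE + (Σα_i)·G^NE = 44 + 2.52·27 = 112.04.
Planner: ∂(Σu_j)/∂g_i = Σα_j − 1 = 2.52 > 0, so everyone contributes w_i; G^SO = 44, W^SO = 44 + 2.52·44 = 154.88.
Deadweight loss = 42.84.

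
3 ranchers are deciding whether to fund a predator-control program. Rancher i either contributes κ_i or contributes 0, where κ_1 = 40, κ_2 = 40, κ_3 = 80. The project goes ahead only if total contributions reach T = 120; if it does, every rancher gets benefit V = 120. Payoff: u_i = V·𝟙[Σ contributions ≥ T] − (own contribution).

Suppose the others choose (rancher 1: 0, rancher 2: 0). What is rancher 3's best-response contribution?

Others' total = 0. Even contributing 80 gives 80 < 120: no benefit either way.
Best response: 0.

0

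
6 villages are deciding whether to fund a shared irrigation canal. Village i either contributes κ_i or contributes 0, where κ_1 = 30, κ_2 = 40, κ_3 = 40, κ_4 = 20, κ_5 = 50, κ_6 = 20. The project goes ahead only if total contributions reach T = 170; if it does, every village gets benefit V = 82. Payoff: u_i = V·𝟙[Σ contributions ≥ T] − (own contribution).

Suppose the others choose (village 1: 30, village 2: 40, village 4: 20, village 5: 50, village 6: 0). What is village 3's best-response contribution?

40

Others' total = 140. Contributing 40 brings total to 180 ≥ 170: gain V − κ_3 = 42.
Best response: 40.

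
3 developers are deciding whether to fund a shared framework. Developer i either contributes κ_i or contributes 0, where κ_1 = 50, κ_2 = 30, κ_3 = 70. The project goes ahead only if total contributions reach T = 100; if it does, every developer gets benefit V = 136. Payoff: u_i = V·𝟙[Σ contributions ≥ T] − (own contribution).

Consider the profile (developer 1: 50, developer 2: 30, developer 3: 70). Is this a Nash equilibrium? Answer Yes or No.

Total = 150 ≥ 100: provided.
Developer 1 (pledges 50, payoff 86): dropping to 0 → total 100, payoff 136. Profitable deviation.

No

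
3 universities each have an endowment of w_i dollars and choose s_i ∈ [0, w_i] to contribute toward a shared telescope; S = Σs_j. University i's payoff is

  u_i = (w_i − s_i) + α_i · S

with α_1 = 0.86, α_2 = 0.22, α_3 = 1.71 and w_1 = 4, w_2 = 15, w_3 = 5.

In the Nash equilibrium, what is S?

5

∂u_i/∂s_i = α_i − 1, so university i contributes w_i if α_i > 1, else 0.
α_i > 1 for i ∈ {3}; NE contributions (0, 0, 5), S = 5.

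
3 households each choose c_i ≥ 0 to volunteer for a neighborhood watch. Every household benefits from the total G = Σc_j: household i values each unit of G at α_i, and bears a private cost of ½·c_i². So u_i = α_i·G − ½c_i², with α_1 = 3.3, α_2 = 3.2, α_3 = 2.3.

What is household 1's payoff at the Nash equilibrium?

23.595

Household i's FOC: ∂u_i/∂c_i = α_i − c_i = 0, so c_i* = α_i.
NE contributions = (3.3, 3.2, 2.3); G = 8.8.
u_1 = α_1·G − ½·(c_1)² = 3.3·8.8 − ½·3.3² = 23.595.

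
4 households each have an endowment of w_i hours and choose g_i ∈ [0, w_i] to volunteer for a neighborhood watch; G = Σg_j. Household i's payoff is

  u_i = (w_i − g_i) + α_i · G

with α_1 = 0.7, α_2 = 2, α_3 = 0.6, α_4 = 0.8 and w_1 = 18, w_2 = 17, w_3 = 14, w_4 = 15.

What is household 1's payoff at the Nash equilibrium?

29.9

∂u_i/∂g_i = α_i − 1, so household i contributes w_i if α_i > 1, else 0.
α_i > 1 for i ∈ {2}; NE contributions (0, 17, 0, 0), G = 17.
u_1 = (18 − 0) + 0.7·17 = 29.9.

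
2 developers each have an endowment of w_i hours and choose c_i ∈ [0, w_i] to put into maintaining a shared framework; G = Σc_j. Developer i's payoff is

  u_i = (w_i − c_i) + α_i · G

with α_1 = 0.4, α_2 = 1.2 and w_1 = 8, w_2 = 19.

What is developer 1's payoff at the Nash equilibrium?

∂u_i/∂c_i = α_i − 1, so developer i contributes w_i if α_i > 1, else 0.
α_i > 1 for i ∈ {2}; NE contributions (0, 19), G = 19.
u_1 = (8 − 0) + 0.4·19 = 15.6.

15.6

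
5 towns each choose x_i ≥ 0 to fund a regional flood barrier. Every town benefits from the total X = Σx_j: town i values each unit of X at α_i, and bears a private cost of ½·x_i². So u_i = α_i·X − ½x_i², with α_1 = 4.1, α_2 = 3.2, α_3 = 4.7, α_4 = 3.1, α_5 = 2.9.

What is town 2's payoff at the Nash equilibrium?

52.48

Town i's FOC: ∂u_i/∂x_i = α_i − x_i = 0, so x_i* = α_i.
NE contributions = (4.1, 3.2, 4.7, 3.1, 2.9); X = 18.
u_2 = α_2·X − ½·(x_2)² = 3.2·18 − ½·3.2² = 52.48.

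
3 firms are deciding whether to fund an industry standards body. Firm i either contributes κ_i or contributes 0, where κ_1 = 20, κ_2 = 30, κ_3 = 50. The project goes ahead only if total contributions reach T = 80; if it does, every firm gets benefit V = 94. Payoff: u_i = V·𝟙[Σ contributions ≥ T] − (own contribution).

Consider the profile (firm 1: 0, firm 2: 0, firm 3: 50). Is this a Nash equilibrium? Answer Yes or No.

Total = 50 < 80: not provided.
Firm 1 (pledges 0, payoff 0): pledging 20 → total 70, payoff -20. No gain.
Firm 2 (pledges 0, payoff 0): pledging 30 → total 80, payoff 64. Profitable deviation.

No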